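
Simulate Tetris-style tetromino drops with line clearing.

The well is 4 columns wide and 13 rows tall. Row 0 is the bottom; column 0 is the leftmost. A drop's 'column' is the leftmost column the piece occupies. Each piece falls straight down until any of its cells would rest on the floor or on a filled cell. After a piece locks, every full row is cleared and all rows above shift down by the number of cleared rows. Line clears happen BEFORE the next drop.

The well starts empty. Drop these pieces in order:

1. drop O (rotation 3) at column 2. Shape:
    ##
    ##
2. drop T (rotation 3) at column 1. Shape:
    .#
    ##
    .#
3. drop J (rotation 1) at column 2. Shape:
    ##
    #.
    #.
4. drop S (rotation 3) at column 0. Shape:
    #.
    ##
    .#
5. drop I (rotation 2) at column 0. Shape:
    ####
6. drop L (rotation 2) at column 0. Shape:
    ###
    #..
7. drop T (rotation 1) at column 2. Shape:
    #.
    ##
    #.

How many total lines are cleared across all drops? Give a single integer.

Answer: 1

Derivation:
Drop 1: O rot3 at col 2 lands with bottom-row=0; cleared 0 line(s) (total 0); column heights now [0 0 2 2], max=2
Drop 2: T rot3 at col 1 lands with bottom-row=2; cleared 0 line(s) (total 0); column heights now [0 4 5 2], max=5
Drop 3: J rot1 at col 2 lands with bottom-row=5; cleared 0 line(s) (total 0); column heights now [0 4 8 8], max=8
Drop 4: S rot3 at col 0 lands with bottom-row=4; cleared 0 line(s) (total 0); column heights now [7 6 8 8], max=8
Drop 5: I rot2 at col 0 lands with bottom-row=8; cleared 1 line(s) (total 1); column heights now [7 6 8 8], max=8
Drop 6: L rot2 at col 0 lands with bottom-row=7; cleared 0 line(s) (total 1); column heights now [9 9 9 8], max=9
Drop 7: T rot1 at col 2 lands with bottom-row=9; cleared 0 line(s) (total 1); column heights now [9 9 12 11], max=12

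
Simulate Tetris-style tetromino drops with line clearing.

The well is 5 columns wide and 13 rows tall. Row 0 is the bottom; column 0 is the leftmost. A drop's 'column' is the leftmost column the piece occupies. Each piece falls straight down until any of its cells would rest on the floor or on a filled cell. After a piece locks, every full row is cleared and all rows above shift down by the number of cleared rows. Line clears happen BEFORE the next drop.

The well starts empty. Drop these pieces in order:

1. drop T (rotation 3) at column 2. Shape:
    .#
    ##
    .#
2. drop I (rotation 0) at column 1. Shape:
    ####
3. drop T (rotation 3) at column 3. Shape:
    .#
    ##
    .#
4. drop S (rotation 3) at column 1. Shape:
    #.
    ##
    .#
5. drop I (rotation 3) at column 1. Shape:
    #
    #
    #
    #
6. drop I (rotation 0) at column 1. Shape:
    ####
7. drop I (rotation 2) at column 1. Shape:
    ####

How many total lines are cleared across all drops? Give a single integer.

Drop 1: T rot3 at col 2 lands with bottom-row=0; cleared 0 line(s) (total 0); column heights now [0 0 2 3 0], max=3
Drop 2: I rot0 at col 1 lands with bottom-row=3; cleared 0 line(s) (total 0); column heights now [0 4 4 4 4], max=4
Drop 3: T rot3 at col 3 lands with bottom-row=4; cleared 0 line(s) (total 0); column heights now [0 4 4 6 7], max=7
Drop 4: S rot3 at col 1 lands with bottom-row=4; cleared 0 line(s) (total 0); column heights now [0 7 6 6 7], max=7
Drop 5: I rot3 at col 1 lands with bottom-row=7; cleared 0 line(s) (total 0); column heights now [0 11 6 6 7], max=11
Drop 6: I rot0 at col 1 lands with bottom-row=11; cleared 0 line(s) (total 0); column heights now [0 12 12 12 12], max=12
Drop 7: I rot2 at col 1 lands with bottom-row=12; cleared 0 line(s) (total 0); column heights now [0 13 13 13 13], max=13

Answer: 0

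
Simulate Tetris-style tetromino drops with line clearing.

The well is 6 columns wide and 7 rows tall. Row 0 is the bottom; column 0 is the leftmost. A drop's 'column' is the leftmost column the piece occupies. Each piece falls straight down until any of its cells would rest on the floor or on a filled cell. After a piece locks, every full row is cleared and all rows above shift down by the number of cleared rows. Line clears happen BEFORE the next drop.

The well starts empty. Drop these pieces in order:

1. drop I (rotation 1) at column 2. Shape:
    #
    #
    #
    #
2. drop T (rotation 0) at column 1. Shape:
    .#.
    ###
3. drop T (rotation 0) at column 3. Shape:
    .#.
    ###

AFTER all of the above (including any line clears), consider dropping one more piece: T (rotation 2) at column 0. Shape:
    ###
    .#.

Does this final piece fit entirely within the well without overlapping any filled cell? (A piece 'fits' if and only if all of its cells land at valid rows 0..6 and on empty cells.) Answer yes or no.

Drop 1: I rot1 at col 2 lands with bottom-row=0; cleared 0 line(s) (total 0); column heights now [0 0 4 0 0 0], max=4
Drop 2: T rot0 at col 1 lands with bottom-row=4; cleared 0 line(s) (total 0); column heights now [0 5 6 5 0 0], max=6
Drop 3: T rot0 at col 3 lands with bottom-row=5; cleared 0 line(s) (total 0); column heights now [0 5 6 6 7 6], max=7
Test piece T rot2 at col 0 (width 3): heights before test = [0 5 6 6 7 6]; fits = True

Answer: yes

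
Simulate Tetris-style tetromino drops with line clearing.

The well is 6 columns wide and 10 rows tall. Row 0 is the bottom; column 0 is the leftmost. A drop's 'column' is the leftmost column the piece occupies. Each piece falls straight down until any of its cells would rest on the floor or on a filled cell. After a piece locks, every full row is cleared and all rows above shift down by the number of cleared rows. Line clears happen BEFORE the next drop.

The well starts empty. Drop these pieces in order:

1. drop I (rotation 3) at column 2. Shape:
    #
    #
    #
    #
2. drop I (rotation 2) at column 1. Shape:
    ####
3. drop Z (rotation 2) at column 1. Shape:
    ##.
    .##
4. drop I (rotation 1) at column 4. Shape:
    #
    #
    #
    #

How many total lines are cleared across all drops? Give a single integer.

Drop 1: I rot3 at col 2 lands with bottom-row=0; cleared 0 line(s) (total 0); column heights now [0 0 4 0 0 0], max=4
Drop 2: I rot2 at col 1 lands with bottom-row=4; cleared 0 line(s) (total 0); column heights now [0 5 5 5 5 0], max=5
Drop 3: Z rot2 at col 1 lands with bottom-row=5; cleared 0 line(s) (total 0); column heights now [0 7 7 6 5 0], max=7
Drop 4: I rot1 at col 4 lands with bottom-row=5; cleared 0 line(s) (total 0); column heights now [0 7 7 6 9 0], max=9

Answer: 0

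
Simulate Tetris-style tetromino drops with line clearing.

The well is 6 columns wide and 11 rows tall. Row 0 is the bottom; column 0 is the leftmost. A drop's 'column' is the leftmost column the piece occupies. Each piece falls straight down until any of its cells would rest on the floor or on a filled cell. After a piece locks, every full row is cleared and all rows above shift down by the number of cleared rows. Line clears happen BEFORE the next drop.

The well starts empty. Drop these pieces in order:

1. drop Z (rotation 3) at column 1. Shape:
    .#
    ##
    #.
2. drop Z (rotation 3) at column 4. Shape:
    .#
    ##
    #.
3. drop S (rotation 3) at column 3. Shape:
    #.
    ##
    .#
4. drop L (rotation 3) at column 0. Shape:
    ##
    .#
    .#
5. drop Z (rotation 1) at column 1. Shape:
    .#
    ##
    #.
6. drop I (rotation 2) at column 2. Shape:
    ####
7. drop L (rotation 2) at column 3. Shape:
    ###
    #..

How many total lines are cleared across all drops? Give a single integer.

Answer: 0

Derivation:
Drop 1: Z rot3 at col 1 lands with bottom-row=0; cleared 0 line(s) (total 0); column heights now [0 2 3 0 0 0], max=3
Drop 2: Z rot3 at col 4 lands with bottom-row=0; cleared 0 line(s) (total 0); column heights now [0 2 3 0 2 3], max=3
Drop 3: S rot3 at col 3 lands with bottom-row=2; cleared 0 line(s) (total 0); column heights now [0 2 3 5 4 3], max=5
Drop 4: L rot3 at col 0 lands with bottom-row=2; cleared 0 line(s) (total 0); column heights now [5 5 3 5 4 3], max=5
Drop 5: Z rot1 at col 1 lands with bottom-row=5; cleared 0 line(s) (total 0); column heights now [5 7 8 5 4 3], max=8
Drop 6: I rot2 at col 2 lands with bottom-row=8; cleared 0 line(s) (total 0); column heights now [5 7 9 9 9 9], max=9
Drop 7: L rot2 at col 3 lands with bottom-row=9; cleared 0 line(s) (total 0); column heights now [5 7 9 11 11 11], max=11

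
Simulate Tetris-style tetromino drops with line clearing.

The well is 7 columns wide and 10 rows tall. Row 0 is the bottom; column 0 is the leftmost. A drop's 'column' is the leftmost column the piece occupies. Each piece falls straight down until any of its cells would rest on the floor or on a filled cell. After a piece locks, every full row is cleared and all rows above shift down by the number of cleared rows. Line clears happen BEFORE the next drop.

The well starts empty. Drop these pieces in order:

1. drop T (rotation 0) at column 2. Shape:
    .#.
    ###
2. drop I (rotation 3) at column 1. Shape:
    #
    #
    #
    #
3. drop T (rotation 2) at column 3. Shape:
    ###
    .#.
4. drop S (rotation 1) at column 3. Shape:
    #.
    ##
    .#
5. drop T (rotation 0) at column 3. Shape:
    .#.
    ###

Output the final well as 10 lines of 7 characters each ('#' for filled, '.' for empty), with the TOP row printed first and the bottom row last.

Drop 1: T rot0 at col 2 lands with bottom-row=0; cleared 0 line(s) (total 0); column heights now [0 0 1 2 1 0 0], max=2
Drop 2: I rot3 at col 1 lands with bottom-row=0; cleared 0 line(s) (total 0); column heights now [0 4 1 2 1 0 0], max=4
Drop 3: T rot2 at col 3 lands with bottom-row=1; cleared 0 line(s) (total 0); column heights now [0 4 1 3 3 3 0], max=4
Drop 4: S rot1 at col 3 lands with bottom-row=3; cleared 0 line(s) (total 0); column heights now [0 4 1 6 5 3 0], max=6
Drop 5: T rot0 at col 3 lands with bottom-row=6; cleared 0 line(s) (total 0); column heights now [0 4 1 7 8 7 0], max=8

Answer: .......
.......
....#..
...###.
...#...
...##..
.#..#..
.#.###.
.#.##..
.####..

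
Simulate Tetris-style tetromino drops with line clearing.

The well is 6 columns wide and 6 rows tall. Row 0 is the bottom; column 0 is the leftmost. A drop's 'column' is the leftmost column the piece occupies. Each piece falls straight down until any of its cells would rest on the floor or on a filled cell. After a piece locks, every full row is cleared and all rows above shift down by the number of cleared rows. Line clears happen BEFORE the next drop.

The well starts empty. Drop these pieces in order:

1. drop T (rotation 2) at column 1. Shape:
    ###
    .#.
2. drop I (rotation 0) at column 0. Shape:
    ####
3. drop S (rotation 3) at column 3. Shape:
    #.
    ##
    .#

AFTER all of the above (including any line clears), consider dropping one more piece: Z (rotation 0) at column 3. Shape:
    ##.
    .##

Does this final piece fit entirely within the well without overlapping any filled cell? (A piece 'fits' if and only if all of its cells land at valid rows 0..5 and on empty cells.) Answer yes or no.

Answer: yes

Derivation:
Drop 1: T rot2 at col 1 lands with bottom-row=0; cleared 0 line(s) (total 0); column heights now [0 2 2 2 0 0], max=2
Drop 2: I rot0 at col 0 lands with bottom-row=2; cleared 0 line(s) (total 0); column heights now [3 3 3 3 0 0], max=3
Drop 3: S rot3 at col 3 lands with bottom-row=2; cleared 0 line(s) (total 0); column heights now [3 3 3 5 4 0], max=5
Test piece Z rot0 at col 3 (width 3): heights before test = [3 3 3 5 4 0]; fits = True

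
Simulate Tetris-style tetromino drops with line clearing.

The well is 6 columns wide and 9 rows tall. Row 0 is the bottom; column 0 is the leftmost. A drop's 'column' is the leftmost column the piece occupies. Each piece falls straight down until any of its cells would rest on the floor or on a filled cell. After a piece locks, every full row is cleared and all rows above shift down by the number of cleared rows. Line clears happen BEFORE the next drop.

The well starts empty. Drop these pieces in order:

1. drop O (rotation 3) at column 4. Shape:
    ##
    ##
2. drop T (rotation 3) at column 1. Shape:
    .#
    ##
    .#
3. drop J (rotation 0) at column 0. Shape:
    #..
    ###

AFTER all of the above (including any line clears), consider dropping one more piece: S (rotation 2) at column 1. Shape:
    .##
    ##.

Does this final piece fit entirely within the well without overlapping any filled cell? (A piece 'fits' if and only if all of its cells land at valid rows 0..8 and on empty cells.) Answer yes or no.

Drop 1: O rot3 at col 4 lands with bottom-row=0; cleared 0 line(s) (total 0); column heights now [0 0 0 0 2 2], max=2
Drop 2: T rot3 at col 1 lands with bottom-row=0; cleared 0 line(s) (total 0); column heights now [0 2 3 0 2 2], max=3
Drop 3: J rot0 at col 0 lands with bottom-row=3; cleared 0 line(s) (total 0); column heights now [5 4 4 0 2 2], max=5
Test piece S rot2 at col 1 (width 3): heights before test = [5 4 4 0 2 2]; fits = True

Answer: yes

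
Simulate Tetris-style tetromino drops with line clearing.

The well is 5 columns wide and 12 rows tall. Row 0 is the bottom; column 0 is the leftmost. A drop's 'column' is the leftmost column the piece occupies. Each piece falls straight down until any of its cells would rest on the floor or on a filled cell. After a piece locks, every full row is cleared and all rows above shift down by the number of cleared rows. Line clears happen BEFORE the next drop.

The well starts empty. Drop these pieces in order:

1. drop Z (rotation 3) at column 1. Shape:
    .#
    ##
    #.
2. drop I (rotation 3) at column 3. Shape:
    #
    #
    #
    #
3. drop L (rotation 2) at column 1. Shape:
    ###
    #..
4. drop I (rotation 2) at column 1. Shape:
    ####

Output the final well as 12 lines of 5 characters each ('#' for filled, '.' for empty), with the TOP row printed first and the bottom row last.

Drop 1: Z rot3 at col 1 lands with bottom-row=0; cleared 0 line(s) (total 0); column heights now [0 2 3 0 0], max=3
Drop 2: I rot3 at col 3 lands with bottom-row=0; cleared 0 line(s) (total 0); column heights now [0 2 3 4 0], max=4
Drop 3: L rot2 at col 1 lands with bottom-row=3; cleared 0 line(s) (total 0); column heights now [0 5 5 5 0], max=5
Drop 4: I rot2 at col 1 lands with bottom-row=5; cleared 0 line(s) (total 0); column heights now [0 6 6 6 6], max=6

Answer: .....
.....
.....
.....
.....
.....
.####
.###.
.#.#.
..##.
.###.
.#.#.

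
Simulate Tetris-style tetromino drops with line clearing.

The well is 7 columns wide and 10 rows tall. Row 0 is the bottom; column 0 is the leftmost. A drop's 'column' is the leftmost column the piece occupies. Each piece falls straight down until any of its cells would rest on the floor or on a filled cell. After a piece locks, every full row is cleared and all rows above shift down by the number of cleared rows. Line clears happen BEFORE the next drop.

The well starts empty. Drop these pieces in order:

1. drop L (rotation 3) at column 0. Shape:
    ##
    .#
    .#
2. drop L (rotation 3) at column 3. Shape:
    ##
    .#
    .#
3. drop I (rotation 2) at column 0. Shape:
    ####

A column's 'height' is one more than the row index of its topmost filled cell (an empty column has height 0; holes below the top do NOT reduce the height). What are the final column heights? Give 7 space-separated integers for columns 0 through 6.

Answer: 4 4 4 4 3 0 0

Derivation:
Drop 1: L rot3 at col 0 lands with bottom-row=0; cleared 0 line(s) (total 0); column heights now [3 3 0 0 0 0 0], max=3
Drop 2: L rot3 at col 3 lands with bottom-row=0; cleared 0 line(s) (total 0); column heights now [3 3 0 3 3 0 0], max=3
Drop 3: I rot2 at col 0 lands with bottom-row=3; cleared 0 line(s) (total 0); column heights now [4 4 4 4 3 0 0], max=4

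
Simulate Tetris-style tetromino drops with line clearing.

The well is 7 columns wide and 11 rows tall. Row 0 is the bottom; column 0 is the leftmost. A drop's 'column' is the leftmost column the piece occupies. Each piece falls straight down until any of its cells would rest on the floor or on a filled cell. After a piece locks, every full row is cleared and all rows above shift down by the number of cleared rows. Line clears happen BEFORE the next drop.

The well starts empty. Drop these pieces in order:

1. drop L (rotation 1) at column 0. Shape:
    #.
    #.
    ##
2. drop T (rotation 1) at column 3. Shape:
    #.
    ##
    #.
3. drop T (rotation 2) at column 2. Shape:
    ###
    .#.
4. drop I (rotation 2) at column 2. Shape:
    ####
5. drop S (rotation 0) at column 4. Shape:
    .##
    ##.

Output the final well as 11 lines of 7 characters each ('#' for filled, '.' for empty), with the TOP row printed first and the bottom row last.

Answer: .......
.......
.......
.....##
....##.
..####.
..###..
...#...
#..#...
#..##..
##.#...

Derivation:
Drop 1: L rot1 at col 0 lands with bottom-row=0; cleared 0 line(s) (total 0); column heights now [3 1 0 0 0 0 0], max=3
Drop 2: T rot1 at col 3 lands with bottom-row=0; cleared 0 line(s) (total 0); column heights now [3 1 0 3 2 0 0], max=3
Drop 3: T rot2 at col 2 lands with bottom-row=3; cleared 0 line(s) (total 0); column heights now [3 1 5 5 5 0 0], max=5
Drop 4: I rot2 at col 2 lands with bottom-row=5; cleared 0 line(s) (total 0); column heights now [3 1 6 6 6 6 0], max=6
Drop 5: S rot0 at col 4 lands with bottom-row=6; cleared 0 line(s) (total 0); column heights now [3 1 6 6 7 8 8], max=8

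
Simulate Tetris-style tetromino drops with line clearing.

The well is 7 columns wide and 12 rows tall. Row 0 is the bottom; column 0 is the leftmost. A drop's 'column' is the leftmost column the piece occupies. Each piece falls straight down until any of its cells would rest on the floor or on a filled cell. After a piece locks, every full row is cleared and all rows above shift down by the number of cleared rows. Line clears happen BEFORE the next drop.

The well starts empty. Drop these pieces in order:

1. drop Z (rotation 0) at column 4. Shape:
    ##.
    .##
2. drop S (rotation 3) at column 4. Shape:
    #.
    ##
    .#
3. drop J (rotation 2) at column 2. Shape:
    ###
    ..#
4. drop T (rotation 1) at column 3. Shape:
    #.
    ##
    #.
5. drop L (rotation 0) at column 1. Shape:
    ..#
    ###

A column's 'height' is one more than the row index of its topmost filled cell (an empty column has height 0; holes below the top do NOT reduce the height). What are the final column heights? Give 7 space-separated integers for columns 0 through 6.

Drop 1: Z rot0 at col 4 lands with bottom-row=0; cleared 0 line(s) (total 0); column heights now [0 0 0 0 2 2 1], max=2
Drop 2: S rot3 at col 4 lands with bottom-row=2; cleared 0 line(s) (total 0); column heights now [0 0 0 0 5 4 1], max=5
Drop 3: J rot2 at col 2 lands with bottom-row=5; cleared 0 line(s) (total 0); column heights now [0 0 7 7 7 4 1], max=7
Drop 4: T rot1 at col 3 lands with bottom-row=7; cleared 0 line(s) (total 0); column heights now [0 0 7 10 9 4 1], max=10
Drop 5: L rot0 at col 1 lands with bottom-row=10; cleared 0 line(s) (total 0); column heights now [0 11 11 12 9 4 1], max=12

Answer: 0 11 11 12 9 4 1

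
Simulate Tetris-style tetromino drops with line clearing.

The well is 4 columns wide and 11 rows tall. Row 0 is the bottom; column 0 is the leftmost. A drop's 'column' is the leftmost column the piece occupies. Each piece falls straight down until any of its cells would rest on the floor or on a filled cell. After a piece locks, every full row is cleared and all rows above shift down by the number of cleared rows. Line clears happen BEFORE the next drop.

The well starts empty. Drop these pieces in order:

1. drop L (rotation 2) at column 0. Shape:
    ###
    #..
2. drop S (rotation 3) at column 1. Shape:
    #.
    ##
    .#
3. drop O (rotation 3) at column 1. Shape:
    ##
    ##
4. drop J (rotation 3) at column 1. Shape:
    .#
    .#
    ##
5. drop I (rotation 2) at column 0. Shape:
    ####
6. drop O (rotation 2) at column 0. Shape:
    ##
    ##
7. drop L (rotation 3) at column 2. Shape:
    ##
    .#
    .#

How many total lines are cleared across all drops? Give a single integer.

Drop 1: L rot2 at col 0 lands with bottom-row=0; cleared 0 line(s) (total 0); column heights now [2 2 2 0], max=2
Drop 2: S rot3 at col 1 lands with bottom-row=2; cleared 0 line(s) (total 0); column heights now [2 5 4 0], max=5
Drop 3: O rot3 at col 1 lands with bottom-row=5; cleared 0 line(s) (total 0); column heights now [2 7 7 0], max=7
Drop 4: J rot3 at col 1 lands with bottom-row=7; cleared 0 line(s) (total 0); column heights now [2 8 10 0], max=10
Drop 5: I rot2 at col 0 lands with bottom-row=10; cleared 1 line(s) (total 1); column heights now [2 8 10 0], max=10
Drop 6: O rot2 at col 0 lands with bottom-row=8; cleared 0 line(s) (total 1); column heights now [10 10 10 0], max=10
Drop 7: L rot3 at col 2 lands with bottom-row=8; cleared 2 line(s) (total 3); column heights now [2 8 9 9], max=9

Answer: 3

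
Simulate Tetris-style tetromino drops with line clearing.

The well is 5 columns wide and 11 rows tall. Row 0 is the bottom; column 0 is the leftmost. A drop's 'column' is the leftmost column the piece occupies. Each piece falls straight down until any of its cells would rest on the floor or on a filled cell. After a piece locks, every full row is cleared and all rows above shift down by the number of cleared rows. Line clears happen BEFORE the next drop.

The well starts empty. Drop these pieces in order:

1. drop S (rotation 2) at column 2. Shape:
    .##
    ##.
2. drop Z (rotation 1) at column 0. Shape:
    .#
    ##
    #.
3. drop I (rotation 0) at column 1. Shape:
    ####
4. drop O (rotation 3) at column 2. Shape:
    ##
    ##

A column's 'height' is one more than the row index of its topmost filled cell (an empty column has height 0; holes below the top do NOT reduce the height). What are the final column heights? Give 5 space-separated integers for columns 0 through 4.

Drop 1: S rot2 at col 2 lands with bottom-row=0; cleared 0 line(s) (total 0); column heights now [0 0 1 2 2], max=2
Drop 2: Z rot1 at col 0 lands with bottom-row=0; cleared 0 line(s) (total 0); column heights now [2 3 1 2 2], max=3
Drop 3: I rot0 at col 1 lands with bottom-row=3; cleared 0 line(s) (total 0); column heights now [2 4 4 4 4], max=4
Drop 4: O rot3 at col 2 lands with bottom-row=4; cleared 0 line(s) (total 0); column heights now [2 4 6 6 4], max=6

Answer: 2 4 6 6 4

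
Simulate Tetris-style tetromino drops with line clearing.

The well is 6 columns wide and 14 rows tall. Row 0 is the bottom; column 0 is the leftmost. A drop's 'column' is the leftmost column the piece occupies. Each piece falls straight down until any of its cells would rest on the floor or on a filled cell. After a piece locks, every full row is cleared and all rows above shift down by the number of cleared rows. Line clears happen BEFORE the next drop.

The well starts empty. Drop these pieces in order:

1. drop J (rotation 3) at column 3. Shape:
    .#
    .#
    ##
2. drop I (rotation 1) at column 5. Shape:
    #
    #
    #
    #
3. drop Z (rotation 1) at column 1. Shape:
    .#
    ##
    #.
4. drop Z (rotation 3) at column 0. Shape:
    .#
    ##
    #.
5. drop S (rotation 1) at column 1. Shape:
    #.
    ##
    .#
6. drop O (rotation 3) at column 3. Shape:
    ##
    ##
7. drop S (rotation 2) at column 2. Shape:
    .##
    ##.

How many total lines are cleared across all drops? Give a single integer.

Drop 1: J rot3 at col 3 lands with bottom-row=0; cleared 0 line(s) (total 0); column heights now [0 0 0 1 3 0], max=3
Drop 2: I rot1 at col 5 lands with bottom-row=0; cleared 0 line(s) (total 0); column heights now [0 0 0 1 3 4], max=4
Drop 3: Z rot1 at col 1 lands with bottom-row=0; cleared 0 line(s) (total 0); column heights now [0 2 3 1 3 4], max=4
Drop 4: Z rot3 at col 0 lands with bottom-row=1; cleared 0 line(s) (total 0); column heights now [3 4 3 1 3 4], max=4
Drop 5: S rot1 at col 1 lands with bottom-row=3; cleared 0 line(s) (total 0); column heights now [3 6 5 1 3 4], max=6
Drop 6: O rot3 at col 3 lands with bottom-row=3; cleared 0 line(s) (total 0); column heights now [3 6 5 5 5 4], max=6
Drop 7: S rot2 at col 2 lands with bottom-row=5; cleared 0 line(s) (total 0); column heights now [3 6 6 7 7 4], max=7

Answer: 0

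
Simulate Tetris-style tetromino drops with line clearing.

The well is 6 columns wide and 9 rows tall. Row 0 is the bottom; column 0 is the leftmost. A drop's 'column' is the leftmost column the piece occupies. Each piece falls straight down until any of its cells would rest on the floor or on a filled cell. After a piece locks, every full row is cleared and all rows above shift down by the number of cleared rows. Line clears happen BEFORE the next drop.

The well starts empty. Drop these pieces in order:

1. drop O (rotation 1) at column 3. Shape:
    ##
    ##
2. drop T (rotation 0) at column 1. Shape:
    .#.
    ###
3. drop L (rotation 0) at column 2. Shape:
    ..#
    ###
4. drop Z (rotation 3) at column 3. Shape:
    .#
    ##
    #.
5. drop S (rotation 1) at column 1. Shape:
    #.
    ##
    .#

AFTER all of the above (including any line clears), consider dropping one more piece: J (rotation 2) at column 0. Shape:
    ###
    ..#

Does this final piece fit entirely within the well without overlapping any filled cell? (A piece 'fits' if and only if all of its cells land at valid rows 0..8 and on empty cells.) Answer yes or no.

Drop 1: O rot1 at col 3 lands with bottom-row=0; cleared 0 line(s) (total 0); column heights now [0 0 0 2 2 0], max=2
Drop 2: T rot0 at col 1 lands with bottom-row=2; cleared 0 line(s) (total 0); column heights now [0 3 4 3 2 0], max=4
Drop 3: L rot0 at col 2 lands with bottom-row=4; cleared 0 line(s) (total 0); column heights now [0 3 5 5 6 0], max=6
Drop 4: Z rot3 at col 3 lands with bottom-row=5; cleared 0 line(s) (total 0); column heights now [0 3 5 7 8 0], max=8
Drop 5: S rot1 at col 1 lands with bottom-row=5; cleared 0 line(s) (total 0); column heights now [0 8 7 7 8 0], max=8
Test piece J rot2 at col 0 (width 3): heights before test = [0 8 7 7 8 0]; fits = True

Answer: yes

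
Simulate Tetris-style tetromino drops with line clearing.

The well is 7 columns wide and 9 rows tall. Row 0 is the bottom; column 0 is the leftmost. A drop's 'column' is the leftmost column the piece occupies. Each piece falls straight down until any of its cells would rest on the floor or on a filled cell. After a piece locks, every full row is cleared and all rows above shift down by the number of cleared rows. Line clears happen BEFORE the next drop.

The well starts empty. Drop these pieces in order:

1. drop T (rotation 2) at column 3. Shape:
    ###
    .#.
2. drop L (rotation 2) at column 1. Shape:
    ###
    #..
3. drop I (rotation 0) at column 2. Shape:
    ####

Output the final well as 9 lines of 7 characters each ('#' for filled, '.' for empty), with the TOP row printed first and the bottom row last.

Answer: .......
.......
.......
.......
.......
..####.
.###...
.#.###.
....#..

Derivation:
Drop 1: T rot2 at col 3 lands with bottom-row=0; cleared 0 line(s) (total 0); column heights now [0 0 0 2 2 2 0], max=2
Drop 2: L rot2 at col 1 lands with bottom-row=1; cleared 0 line(s) (total 0); column heights now [0 3 3 3 2 2 0], max=3
Drop 3: I rot0 at col 2 lands with bottom-row=3; cleared 0 line(s) (total 0); column heights now [0 3 4 4 4 4 0], max=4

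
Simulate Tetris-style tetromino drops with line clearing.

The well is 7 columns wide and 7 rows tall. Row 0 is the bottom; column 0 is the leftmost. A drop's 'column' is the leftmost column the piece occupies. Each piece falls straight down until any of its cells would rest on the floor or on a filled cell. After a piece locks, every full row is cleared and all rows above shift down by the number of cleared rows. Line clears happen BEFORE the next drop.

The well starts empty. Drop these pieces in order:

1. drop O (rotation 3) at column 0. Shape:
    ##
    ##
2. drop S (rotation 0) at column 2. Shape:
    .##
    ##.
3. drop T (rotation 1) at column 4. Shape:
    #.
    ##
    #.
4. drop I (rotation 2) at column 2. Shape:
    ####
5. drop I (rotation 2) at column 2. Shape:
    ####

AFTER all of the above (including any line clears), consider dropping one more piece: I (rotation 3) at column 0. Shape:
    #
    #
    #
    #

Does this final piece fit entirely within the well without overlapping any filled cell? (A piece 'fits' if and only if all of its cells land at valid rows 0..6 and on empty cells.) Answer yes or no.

Drop 1: O rot3 at col 0 lands with bottom-row=0; cleared 0 line(s) (total 0); column heights now [2 2 0 0 0 0 0], max=2
Drop 2: S rot0 at col 2 lands with bottom-row=0; cleared 0 line(s) (total 0); column heights now [2 2 1 2 2 0 0], max=2
Drop 3: T rot1 at col 4 lands with bottom-row=2; cleared 0 line(s) (total 0); column heights now [2 2 1 2 5 4 0], max=5
Drop 4: I rot2 at col 2 lands with bottom-row=5; cleared 0 line(s) (total 0); column heights now [2 2 6 6 6 6 0], max=6
Drop 5: I rot2 at col 2 lands with bottom-row=6; cleared 0 line(s) (total 0); column heights now [2 2 7 7 7 7 0], max=7
Test piece I rot3 at col 0 (width 1): heights before test = [2 2 7 7 7 7 0]; fits = True

Answer: yes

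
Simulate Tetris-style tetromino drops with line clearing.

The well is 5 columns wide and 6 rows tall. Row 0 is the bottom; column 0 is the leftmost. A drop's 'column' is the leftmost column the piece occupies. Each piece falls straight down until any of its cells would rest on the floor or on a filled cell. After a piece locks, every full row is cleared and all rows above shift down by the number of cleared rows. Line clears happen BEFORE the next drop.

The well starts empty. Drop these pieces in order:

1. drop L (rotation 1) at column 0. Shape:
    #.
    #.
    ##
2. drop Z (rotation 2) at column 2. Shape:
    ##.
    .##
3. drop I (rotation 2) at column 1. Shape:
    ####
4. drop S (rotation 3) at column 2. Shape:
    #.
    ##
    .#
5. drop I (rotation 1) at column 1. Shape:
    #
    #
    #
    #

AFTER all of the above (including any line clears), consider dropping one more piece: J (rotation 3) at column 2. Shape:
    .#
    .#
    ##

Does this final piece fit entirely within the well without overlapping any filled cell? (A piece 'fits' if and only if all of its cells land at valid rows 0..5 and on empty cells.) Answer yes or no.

Drop 1: L rot1 at col 0 lands with bottom-row=0; cleared 0 line(s) (total 0); column heights now [3 1 0 0 0], max=3
Drop 2: Z rot2 at col 2 lands with bottom-row=0; cleared 0 line(s) (total 0); column heights now [3 1 2 2 1], max=3
Drop 3: I rot2 at col 1 lands with bottom-row=2; cleared 1 line(s) (total 1); column heights now [2 1 2 2 1], max=2
Drop 4: S rot3 at col 2 lands with bottom-row=2; cleared 0 line(s) (total 1); column heights now [2 1 5 4 1], max=5
Drop 5: I rot1 at col 1 lands with bottom-row=1; cleared 0 line(s) (total 1); column heights now [2 5 5 4 1], max=5
Test piece J rot3 at col 2 (width 2): heights before test = [2 5 5 4 1]; fits = False

Answer: no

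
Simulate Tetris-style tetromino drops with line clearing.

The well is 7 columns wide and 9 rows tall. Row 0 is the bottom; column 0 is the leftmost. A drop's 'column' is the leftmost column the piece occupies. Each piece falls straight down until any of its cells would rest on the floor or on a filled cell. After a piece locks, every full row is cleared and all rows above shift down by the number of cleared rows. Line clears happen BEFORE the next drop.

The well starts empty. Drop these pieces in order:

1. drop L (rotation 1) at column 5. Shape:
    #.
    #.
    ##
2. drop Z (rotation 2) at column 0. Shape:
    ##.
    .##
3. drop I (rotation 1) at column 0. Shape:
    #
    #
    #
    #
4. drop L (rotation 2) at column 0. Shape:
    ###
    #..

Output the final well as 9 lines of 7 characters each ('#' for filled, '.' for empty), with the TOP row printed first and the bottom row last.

Drop 1: L rot1 at col 5 lands with bottom-row=0; cleared 0 line(s) (total 0); column heights now [0 0 0 0 0 3 1], max=3
Drop 2: Z rot2 at col 0 lands with bottom-row=0; cleared 0 line(s) (total 0); column heights now [2 2 1 0 0 3 1], max=3
Drop 3: I rot1 at col 0 lands with bottom-row=2; cleared 0 line(s) (total 0); column heights now [6 2 1 0 0 3 1], max=6
Drop 4: L rot2 at col 0 lands with bottom-row=6; cleared 0 line(s) (total 0); column heights now [8 8 8 0 0 3 1], max=8

Answer: .......
###....
#......
#......
#......
#......
#....#.
##...#.
.##..##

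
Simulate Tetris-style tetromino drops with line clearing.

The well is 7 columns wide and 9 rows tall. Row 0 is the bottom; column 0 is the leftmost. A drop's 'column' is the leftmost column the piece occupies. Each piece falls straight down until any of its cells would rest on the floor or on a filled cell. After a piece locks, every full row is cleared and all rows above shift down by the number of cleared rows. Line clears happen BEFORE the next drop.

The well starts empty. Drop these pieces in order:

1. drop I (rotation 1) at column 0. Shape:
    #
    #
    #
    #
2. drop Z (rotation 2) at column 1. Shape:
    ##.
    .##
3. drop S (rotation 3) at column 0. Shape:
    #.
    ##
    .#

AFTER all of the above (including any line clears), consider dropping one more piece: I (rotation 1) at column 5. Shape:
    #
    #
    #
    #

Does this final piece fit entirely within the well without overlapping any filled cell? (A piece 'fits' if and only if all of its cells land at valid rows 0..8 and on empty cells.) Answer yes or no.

Answer: yes

Derivation:
Drop 1: I rot1 at col 0 lands with bottom-row=0; cleared 0 line(s) (total 0); column heights now [4 0 0 0 0 0 0], max=4
Drop 2: Z rot2 at col 1 lands with bottom-row=0; cleared 0 line(s) (total 0); column heights now [4 2 2 1 0 0 0], max=4
Drop 3: S rot3 at col 0 lands with bottom-row=3; cleared 0 line(s) (total 0); column heights now [6 5 2 1 0 0 0], max=6
Test piece I rot1 at col 5 (width 1): heights before test = [6 5 2 1 0 0 0]; fits = True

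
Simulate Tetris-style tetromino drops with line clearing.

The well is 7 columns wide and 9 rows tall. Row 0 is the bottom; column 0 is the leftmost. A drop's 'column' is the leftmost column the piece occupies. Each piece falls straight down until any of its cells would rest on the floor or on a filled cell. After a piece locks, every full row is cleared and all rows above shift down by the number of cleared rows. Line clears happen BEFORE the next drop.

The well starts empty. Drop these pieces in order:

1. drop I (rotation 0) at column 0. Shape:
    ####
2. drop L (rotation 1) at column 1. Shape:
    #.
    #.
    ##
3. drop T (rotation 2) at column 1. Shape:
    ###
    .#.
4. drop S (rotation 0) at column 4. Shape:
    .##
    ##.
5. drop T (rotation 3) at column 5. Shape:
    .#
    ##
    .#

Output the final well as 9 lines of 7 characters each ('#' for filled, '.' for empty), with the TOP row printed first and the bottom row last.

Drop 1: I rot0 at col 0 lands with bottom-row=0; cleared 0 line(s) (total 0); column heights now [1 1 1 1 0 0 0], max=1
Drop 2: L rot1 at col 1 lands with bottom-row=1; cleared 0 line(s) (total 0); column heights now [1 4 2 1 0 0 0], max=4
Drop 3: T rot2 at col 1 lands with bottom-row=3; cleared 0 line(s) (total 0); column heights now [1 5 5 5 0 0 0], max=5
Drop 4: S rot0 at col 4 lands with bottom-row=0; cleared 0 line(s) (total 0); column heights now [1 5 5 5 1 2 2], max=5
Drop 5: T rot3 at col 5 lands with bottom-row=2; cleared 0 line(s) (total 0); column heights now [1 5 5 5 1 4 5], max=5

Answer: .......
.......
.......
.......
.###..#
.##..##
.#....#
.##..##
######.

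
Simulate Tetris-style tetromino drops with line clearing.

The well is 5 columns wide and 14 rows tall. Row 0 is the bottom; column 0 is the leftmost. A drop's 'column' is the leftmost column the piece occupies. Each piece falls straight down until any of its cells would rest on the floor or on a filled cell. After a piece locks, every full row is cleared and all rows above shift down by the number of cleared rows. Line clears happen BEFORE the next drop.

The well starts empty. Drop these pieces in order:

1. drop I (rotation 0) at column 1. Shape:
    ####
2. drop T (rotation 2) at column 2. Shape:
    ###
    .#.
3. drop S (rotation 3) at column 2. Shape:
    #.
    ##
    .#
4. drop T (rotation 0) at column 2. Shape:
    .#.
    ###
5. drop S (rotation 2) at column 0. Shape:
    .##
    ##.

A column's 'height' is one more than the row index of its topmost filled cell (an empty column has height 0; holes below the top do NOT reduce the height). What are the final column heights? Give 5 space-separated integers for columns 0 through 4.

Drop 1: I rot0 at col 1 lands with bottom-row=0; cleared 0 line(s) (total 0); column heights now [0 1 1 1 1], max=1
Drop 2: T rot2 at col 2 lands with bottom-row=1; cleared 0 line(s) (total 0); column heights now [0 1 3 3 3], max=3
Drop 3: S rot3 at col 2 lands with bottom-row=3; cleared 0 line(s) (total 0); column heights now [0 1 6 5 3], max=6
Drop 4: T rot0 at col 2 lands with bottom-row=6; cleared 0 line(s) (total 0); column heights now [0 1 7 8 7], max=8
Drop 5: S rot2 at col 0 lands with bottom-row=6; cleared 1 line(s) (total 1); column heights now [0 7 7 7 3], max=7

Answer: 0 7 7 7 3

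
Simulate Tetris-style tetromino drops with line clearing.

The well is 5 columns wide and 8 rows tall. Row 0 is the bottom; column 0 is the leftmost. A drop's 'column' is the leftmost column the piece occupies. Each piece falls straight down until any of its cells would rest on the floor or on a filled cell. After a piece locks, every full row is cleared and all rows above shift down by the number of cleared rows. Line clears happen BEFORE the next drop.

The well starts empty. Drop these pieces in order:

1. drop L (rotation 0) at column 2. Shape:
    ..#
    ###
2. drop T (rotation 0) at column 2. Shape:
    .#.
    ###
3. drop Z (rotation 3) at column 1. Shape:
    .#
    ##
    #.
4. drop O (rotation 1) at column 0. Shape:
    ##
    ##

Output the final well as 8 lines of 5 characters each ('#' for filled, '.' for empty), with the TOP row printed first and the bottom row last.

Answer: .....
.....
##...
###..
.###.
.####
....#
..###

Derivation:
Drop 1: L rot0 at col 2 lands with bottom-row=0; cleared 0 line(s) (total 0); column heights now [0 0 1 1 2], max=2
Drop 2: T rot0 at col 2 lands with bottom-row=2; cleared 0 line(s) (total 0); column heights now [0 0 3 4 3], max=4
Drop 3: Z rot3 at col 1 lands with bottom-row=2; cleared 0 line(s) (total 0); column heights now [0 4 5 4 3], max=5
Drop 4: O rot1 at col 0 lands with bottom-row=4; cleared 0 line(s) (total 0); column heights now [6 6 5 4 3], max=6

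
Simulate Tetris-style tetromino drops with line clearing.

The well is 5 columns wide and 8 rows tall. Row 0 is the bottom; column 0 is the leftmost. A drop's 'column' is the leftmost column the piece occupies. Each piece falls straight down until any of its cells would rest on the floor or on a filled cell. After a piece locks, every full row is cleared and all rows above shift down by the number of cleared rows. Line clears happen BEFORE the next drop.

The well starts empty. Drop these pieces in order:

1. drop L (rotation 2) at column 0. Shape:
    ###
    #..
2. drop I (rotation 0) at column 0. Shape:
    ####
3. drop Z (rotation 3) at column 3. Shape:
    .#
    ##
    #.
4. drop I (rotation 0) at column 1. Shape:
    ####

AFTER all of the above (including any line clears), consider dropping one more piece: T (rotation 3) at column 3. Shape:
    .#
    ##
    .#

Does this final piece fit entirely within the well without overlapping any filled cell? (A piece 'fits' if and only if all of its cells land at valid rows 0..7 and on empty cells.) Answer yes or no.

Answer: no

Derivation:
Drop 1: L rot2 at col 0 lands with bottom-row=0; cleared 0 line(s) (total 0); column heights now [2 2 2 0 0], max=2
Drop 2: I rot0 at col 0 lands with bottom-row=2; cleared 0 line(s) (total 0); column heights now [3 3 3 3 0], max=3
Drop 3: Z rot3 at col 3 lands with bottom-row=3; cleared 0 line(s) (total 0); column heights now [3 3 3 5 6], max=6
Drop 4: I rot0 at col 1 lands with bottom-row=6; cleared 0 line(s) (total 0); column heights now [3 7 7 7 7], max=7
Test piece T rot3 at col 3 (width 2): heights before test = [3 7 7 7 7]; fits = False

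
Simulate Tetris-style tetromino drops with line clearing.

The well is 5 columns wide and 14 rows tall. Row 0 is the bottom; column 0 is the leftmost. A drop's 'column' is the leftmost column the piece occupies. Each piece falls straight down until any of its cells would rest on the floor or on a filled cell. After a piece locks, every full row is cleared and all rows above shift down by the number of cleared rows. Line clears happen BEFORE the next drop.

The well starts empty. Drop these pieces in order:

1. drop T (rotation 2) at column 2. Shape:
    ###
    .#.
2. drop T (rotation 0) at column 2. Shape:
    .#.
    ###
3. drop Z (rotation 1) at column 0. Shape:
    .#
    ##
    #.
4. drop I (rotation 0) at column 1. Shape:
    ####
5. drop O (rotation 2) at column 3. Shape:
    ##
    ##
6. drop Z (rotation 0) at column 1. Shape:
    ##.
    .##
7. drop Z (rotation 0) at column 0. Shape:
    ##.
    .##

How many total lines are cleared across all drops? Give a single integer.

Answer: 1

Derivation:
Drop 1: T rot2 at col 2 lands with bottom-row=0; cleared 0 line(s) (total 0); column heights now [0 0 2 2 2], max=2
Drop 2: T rot0 at col 2 lands with bottom-row=2; cleared 0 line(s) (total 0); column heights now [0 0 3 4 3], max=4
Drop 3: Z rot1 at col 0 lands with bottom-row=0; cleared 1 line(s) (total 1); column heights now [1 2 2 3 2], max=3
Drop 4: I rot0 at col 1 lands with bottom-row=3; cleared 0 line(s) (total 1); column heights now [1 4 4 4 4], max=4
Drop 5: O rot2 at col 3 lands with bottom-row=4; cleared 0 line(s) (total 1); column heights now [1 4 4 6 6], max=6
Drop 6: Z rot0 at col 1 lands with bottom-row=6; cleared 0 line(s) (total 1); column heights now [1 8 8 7 6], max=8
Drop 7: Z rot0 at col 0 lands with bottom-row=8; cleared 0 line(s) (total 1); column heights now [10 10 9 7 6], max=10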